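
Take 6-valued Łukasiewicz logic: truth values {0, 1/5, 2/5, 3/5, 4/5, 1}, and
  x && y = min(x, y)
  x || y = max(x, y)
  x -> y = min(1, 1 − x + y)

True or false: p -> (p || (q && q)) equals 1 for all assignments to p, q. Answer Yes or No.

At p = 0, q = 1/5, for instance:
q && q = 1/5 && 1/5 = 1/5
p || (q && q) = 0 || 1/5 = 1/5
p -> (p || (q && q)) = 0 -> 1/5 = 1
and checking the remaining 35 assignments likewise gives ≥ 1 in every case.

Yes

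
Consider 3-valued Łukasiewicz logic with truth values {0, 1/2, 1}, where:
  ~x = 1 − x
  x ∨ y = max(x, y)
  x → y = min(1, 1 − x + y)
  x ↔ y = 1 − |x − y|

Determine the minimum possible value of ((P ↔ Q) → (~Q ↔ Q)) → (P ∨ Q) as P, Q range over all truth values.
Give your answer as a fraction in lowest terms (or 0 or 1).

1/2

Take P = 0, Q = 1/2:
P ↔ Q = 0 ↔ 1/2 = 1/2
~Q = ~1/2 = 1/2
~Q ↔ Q = 1/2 ↔ 1/2 = 1
(P ↔ Q) → (~Q ↔ Q) = 1/2 → 1 = 1
P ∨ Q = 0 ∨ 1/2 = 1/2
((P ↔ Q) → (~Q ↔ Q)) → (P ∨ Q) = 1 → 1/2 = 1/2
No assignment yields a value below 1/2, so this is the minimum.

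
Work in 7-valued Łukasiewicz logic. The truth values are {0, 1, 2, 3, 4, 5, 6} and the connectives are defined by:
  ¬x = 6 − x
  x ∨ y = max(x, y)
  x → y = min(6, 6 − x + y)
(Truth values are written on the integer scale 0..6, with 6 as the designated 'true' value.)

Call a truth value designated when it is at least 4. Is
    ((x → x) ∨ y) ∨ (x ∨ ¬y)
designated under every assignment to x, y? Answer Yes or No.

Yes

At x = 2, y = 2, for instance:
x → x = 2 → 2 = 6
(x → x) ∨ y = 6 ∨ 2 = 6
¬y = ¬2 = 4
x ∨ ¬y = 2 ∨ 4 = 4
((x → x) ∨ y) ∨ (x ∨ ¬y) = 6 ∨ 4 = 6
and checking the remaining 48 assignments likewise gives ≥ 4 in every case.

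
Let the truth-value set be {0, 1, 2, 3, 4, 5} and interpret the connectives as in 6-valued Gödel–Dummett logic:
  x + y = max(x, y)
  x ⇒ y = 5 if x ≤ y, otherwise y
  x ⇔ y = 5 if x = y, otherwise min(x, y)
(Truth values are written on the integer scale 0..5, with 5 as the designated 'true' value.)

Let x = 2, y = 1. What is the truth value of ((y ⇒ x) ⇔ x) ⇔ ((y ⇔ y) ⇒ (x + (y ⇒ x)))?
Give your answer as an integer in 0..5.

2

y ⇒ x = 1 ⇒ 2 = 5
(y ⇒ x) ⇔ x = 5 ⇔ 2 = 2
y ⇔ y = 1 ⇔ 1 = 5
y ⇒ x = 1 ⇒ 2 = 5
x + (y ⇒ x) = 2 + 5 = 5
(y ⇔ y) ⇒ (x + (y ⇒ x)) = 5 ⇒ 5 = 5
((y ⇒ x) ⇔ x) ⇔ ((y ⇔ y) ⇒ (x + (y ⇒ x))) = 2 ⇔ 5 = 2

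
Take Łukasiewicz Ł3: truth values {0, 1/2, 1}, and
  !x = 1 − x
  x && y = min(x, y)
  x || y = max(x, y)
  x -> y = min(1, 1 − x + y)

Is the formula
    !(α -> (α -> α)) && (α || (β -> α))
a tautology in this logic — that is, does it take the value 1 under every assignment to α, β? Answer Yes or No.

Counterexample: take α = 0, β = 0.
α -> α = 0 -> 0 = 1
α -> (α -> α) = 0 -> 1 = 1
!(α -> (α -> α)) = !1 = 0
β -> α = 0 -> 0 = 1
α || (β -> α) = 0 || 1 = 1
!(α -> (α -> α)) && (α || (β -> α)) = 0 && 1 = 0
This gives 0 ≠ 1.

No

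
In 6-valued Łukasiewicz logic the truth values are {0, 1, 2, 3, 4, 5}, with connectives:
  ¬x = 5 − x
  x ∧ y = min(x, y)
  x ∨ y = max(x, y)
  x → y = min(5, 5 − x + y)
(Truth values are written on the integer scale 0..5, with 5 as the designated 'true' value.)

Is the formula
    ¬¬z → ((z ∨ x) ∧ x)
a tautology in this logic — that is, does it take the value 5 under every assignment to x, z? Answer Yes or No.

No

Counterexample: take x = 0, z = 1.
¬z = ¬1 = 4
¬¬z = ¬4 = 1
z ∨ x = 1 ∨ 0 = 1
(z ∨ x) ∧ x = 1 ∧ 0 = 0
¬¬z → ((z ∨ x) ∧ x) = 1 → 0 = 4
This gives 4 ≠ 5.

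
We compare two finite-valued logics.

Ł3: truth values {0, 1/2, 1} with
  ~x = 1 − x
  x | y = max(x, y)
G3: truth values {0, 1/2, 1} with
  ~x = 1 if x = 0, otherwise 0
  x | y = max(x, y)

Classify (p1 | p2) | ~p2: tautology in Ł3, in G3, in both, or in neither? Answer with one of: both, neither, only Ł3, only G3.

In Ł3: at p1 = 0, p2 = 1/2 the value is 1/2 — not a tautology.
In G3: at p1 = 0, p2 = 1/2 the value is 1/2 — not a tautology.

neither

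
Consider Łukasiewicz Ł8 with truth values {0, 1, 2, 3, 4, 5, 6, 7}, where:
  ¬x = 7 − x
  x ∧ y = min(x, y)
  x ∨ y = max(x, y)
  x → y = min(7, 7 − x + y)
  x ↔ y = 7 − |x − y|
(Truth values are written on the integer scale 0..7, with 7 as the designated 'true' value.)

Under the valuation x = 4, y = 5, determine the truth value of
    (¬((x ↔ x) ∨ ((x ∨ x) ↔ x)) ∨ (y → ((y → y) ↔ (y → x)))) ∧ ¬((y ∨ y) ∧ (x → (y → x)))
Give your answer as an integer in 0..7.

x ↔ x = 4 ↔ 4 = 7
x ∨ x = 4 ∨ 4 = 4
(x ∨ x) ↔ x = 4 ↔ 4 = 7
(x ↔ x) ∨ ((x ∨ x) ↔ x) = 7 ∨ 7 = 7
¬((x ↔ x) ∨ ((x ∨ x) ↔ x)) = ¬7 = 0
y → y = 5 → 5 = 7
y → x = 5 → 4 = 6
(y → y) ↔ (y → x) = 7 ↔ 6 = 6
y → ((y → y) ↔ (y → x)) = 5 → 6 = 7
¬((x ↔ x) ∨ ((x ∨ x) ↔ x)) ∨ (y → ((y → y) ↔ (y → x))) = 0 ∨ 7 = 7
y ∨ y = 5 ∨ 5 = 5
y → x = 5 → 4 = 6
x → (y → x) = 4 → 6 = 7
(y ∨ y) ∧ (x → (y → x)) = 5 ∧ 7 = 5
¬((y ∨ y) ∧ (x → (y → x))) = ¬5 = 2
(¬((x ↔ x) ∨ ((x ∨ x) ↔ x)) ∨ (y → ((y → y) ↔ (y → x)))) ∧ ¬((y ∨ y) ∧ (x → (y → x))) = 7 ∧ 2 = 2

2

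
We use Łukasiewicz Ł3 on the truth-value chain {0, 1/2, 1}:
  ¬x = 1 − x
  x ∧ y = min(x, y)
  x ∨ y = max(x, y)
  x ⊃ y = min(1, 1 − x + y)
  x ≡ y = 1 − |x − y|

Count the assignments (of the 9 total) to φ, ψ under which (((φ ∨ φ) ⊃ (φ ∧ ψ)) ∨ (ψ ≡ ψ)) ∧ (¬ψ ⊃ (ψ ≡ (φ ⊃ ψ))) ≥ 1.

7

φ = 0, ψ = 0 ↦ 0  <
φ = 0, ψ = 1/2 ↦ 1  ≥
φ = 0, ψ = 1 ↦ 1  ≥
φ = 1/2, ψ = 0 ↦ 1/2  <
φ = 1/2, ψ = 1/2 ↦ 1  ≥
φ = 1/2, ψ = 1 ↦ 1  ≥
φ = 1, ψ = 0 ↦ 1  ≥
φ = 1, ψ = 1/2 ↦ 1  ≥
φ = 1, ψ = 1 ↦ 1  ≥
So 7 of the 9 assignments meet the threshold.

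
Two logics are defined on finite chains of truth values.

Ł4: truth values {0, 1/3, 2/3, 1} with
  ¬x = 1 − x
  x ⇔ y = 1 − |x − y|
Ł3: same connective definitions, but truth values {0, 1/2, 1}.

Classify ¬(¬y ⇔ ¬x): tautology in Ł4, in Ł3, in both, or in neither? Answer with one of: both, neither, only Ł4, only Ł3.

neither

In Ł4: at x = 0, y = 0 the value is 0 — not a tautology.
In Ł3: at x = 0, y = 0 the value is 0 — not a tautology.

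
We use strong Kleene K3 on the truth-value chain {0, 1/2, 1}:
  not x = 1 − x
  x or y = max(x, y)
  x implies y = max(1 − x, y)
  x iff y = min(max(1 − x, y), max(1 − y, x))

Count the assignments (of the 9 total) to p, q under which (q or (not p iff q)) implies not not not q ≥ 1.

3

p = 0, q = 0 ↦ 1  ≥
p = 0, q = 1/2 ↦ 1/2  <
p = 0, q = 1 ↦ 0  <
p = 1/2, q = 0 ↦ 1  ≥
p = 1/2, q = 1/2 ↦ 1/2  <
p = 1/2, q = 1 ↦ 0  <
p = 1, q = 0 ↦ 1  ≥
p = 1, q = 1/2 ↦ 1/2  <
p = 1, q = 1 ↦ 0  <
So 3 of the 9 assignments meet the threshold.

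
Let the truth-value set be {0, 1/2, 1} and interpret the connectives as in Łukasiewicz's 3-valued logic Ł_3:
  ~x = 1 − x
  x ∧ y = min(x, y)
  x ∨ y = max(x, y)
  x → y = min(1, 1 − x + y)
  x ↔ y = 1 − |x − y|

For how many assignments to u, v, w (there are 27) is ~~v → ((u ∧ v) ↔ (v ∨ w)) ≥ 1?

value 1: 20 assignments (counts)
value 1/2: 4 assignments
value 0: 3 assignments
So 20 of the 27 assignments meet the threshold.

20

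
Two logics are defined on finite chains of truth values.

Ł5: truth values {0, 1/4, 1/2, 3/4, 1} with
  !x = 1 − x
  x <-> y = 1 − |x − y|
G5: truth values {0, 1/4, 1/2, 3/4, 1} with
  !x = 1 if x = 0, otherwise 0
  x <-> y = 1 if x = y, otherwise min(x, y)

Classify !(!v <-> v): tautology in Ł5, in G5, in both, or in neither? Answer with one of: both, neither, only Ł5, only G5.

In Ł5: at v = 1/4 the value is 1/2 — not a tautology.
In G5: every assignment gives 1 — tautology.

only G5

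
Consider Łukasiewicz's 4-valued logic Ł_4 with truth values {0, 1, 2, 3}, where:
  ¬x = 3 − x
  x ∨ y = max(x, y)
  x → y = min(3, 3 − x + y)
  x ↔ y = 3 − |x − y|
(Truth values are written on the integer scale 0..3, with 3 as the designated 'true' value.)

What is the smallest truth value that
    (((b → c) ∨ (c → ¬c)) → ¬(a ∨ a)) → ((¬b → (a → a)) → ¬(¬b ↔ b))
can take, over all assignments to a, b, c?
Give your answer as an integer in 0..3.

Take a = 0, b = 1, c = 0:
b → c = 1 → 0 = 2
¬c = ¬0 = 3
c → ¬c = 0 → 3 = 3
(b → c) ∨ (c → ¬c) = 2 ∨ 3 = 3
a ∨ a = 0 ∨ 0 = 0
¬(a ∨ a) = ¬0 = 3
((b → c) ∨ (c → ¬c)) → ¬(a ∨ a) = 3 → 3 = 3
¬b = ¬1 = 2
a → a = 0 → 0 = 3
¬b → (a → a) = 2 → 3 = 3
¬b = ¬1 = 2
¬b ↔ b = 2 ↔ 1 = 2
¬(¬b ↔ b) = ¬2 = 1
(¬b → (a → a)) → ¬(¬b ↔ b) = 3 → 1 = 1
(((b → c) ∨ (c → ¬c)) → ¬(a ∨ a)) → ((¬b → (a → a)) → ¬(¬b ↔ b)) = 3 → 1 = 1
No assignment yields a value below 1, so this is the minimum.

1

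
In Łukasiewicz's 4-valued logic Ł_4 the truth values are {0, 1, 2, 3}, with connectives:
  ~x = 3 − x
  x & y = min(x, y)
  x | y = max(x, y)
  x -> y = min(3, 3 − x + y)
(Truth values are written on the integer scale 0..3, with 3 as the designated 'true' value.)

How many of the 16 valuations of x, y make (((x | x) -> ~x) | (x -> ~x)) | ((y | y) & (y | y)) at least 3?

x = 0, y = 0 ↦ 3  ≥
x = 0, y = 1 ↦ 3  ≥
x = 0, y = 2 ↦ 3  ≥
x = 0, y = 3 ↦ 3  ≥
x = 1, y = 0 ↦ 3  ≥
x = 1, y = 1 ↦ 3  ≥
x = 1, y = 2 ↦ 3  ≥
x = 1, y = 3 ↦ 3  ≥
x = 2, y = 0 ↦ 2  <
x = 2, y = 1 ↦ 2  <
x = 2, y = 2 ↦ 2  <
x = 2, y = 3 ↦ 3  ≥
x = 3, y = 0 ↦ 0  <
x = 3, y = 1 ↦ 1  <
x = 3, y = 2 ↦ 2  <
x = 3, y = 3 ↦ 3  ≥
So 10 of the 16 assignments meet the threshold.

10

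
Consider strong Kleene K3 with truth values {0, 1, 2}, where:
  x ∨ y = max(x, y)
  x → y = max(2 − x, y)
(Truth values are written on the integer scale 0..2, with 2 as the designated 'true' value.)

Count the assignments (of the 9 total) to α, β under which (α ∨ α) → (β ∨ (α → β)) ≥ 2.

α = 0, β = 0 ↦ 2  ≥
α = 0, β = 1 ↦ 2  ≥
α = 0, β = 2 ↦ 2  ≥
α = 1, β = 0 ↦ 1  <
α = 1, β = 1 ↦ 1  <
α = 1, β = 2 ↦ 2  ≥
α = 2, β = 0 ↦ 0  <
α = 2, β = 1 ↦ 1  <
α = 2, β = 2 ↦ 2  ≥
So 5 of the 9 assignments meet the threshold.

5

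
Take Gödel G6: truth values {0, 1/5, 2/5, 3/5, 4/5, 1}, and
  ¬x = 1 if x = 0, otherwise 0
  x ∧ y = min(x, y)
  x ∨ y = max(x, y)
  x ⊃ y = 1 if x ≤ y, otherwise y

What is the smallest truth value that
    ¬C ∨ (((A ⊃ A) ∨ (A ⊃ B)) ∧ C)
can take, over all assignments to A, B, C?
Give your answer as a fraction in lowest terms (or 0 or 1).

Take A = 0, B = 0, C = 1/5:
¬C = ¬1/5 = 0
A ⊃ A = 0 ⊃ 0 = 1
A ⊃ B = 0 ⊃ 0 = 1
(A ⊃ A) ∨ (A ⊃ B) = 1 ∨ 1 = 1
((A ⊃ A) ∨ (A ⊃ B)) ∧ C = 1 ∧ 1/5 = 1/5
¬C ∨ (((A ⊃ A) ∨ (A ⊃ B)) ∧ C) = 0 ∨ 1/5 = 1/5
No assignment yields a value below 1/5, so this is the minimum.

1/5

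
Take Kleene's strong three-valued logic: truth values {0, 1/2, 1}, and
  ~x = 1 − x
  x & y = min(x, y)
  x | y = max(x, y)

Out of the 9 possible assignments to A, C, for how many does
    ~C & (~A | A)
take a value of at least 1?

2

A = 0, C = 0 ↦ 1  ≥
A = 0, C = 1/2 ↦ 1/2  <
A = 0, C = 1 ↦ 0  <
A = 1/2, C = 0 ↦ 1/2  <
A = 1/2, C = 1/2 ↦ 1/2  <
A = 1/2, C = 1 ↦ 0  <
A = 1, C = 0 ↦ 1  ≥
A = 1, C = 1/2 ↦ 1/2  <
A = 1, C = 1 ↦ 0  <
So 2 of the 9 assignments meet the threshold.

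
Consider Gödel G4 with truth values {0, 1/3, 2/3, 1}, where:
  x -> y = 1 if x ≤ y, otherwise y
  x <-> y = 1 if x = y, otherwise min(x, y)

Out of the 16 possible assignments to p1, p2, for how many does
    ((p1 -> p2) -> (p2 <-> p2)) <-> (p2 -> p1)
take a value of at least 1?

10

p1 = 0, p2 = 0 ↦ 1  ≥
p1 = 0, p2 = 1/3 ↦ 0  <
p1 = 0, p2 = 2/3 ↦ 0  <
p1 = 0, p2 = 1 ↦ 0  <
p1 = 1/3, p2 = 0 ↦ 1  ≥
p1 = 1/3, p2 = 1/3 ↦ 1  ≥
p1 = 1/3, p2 = 2/3 ↦ 1/3  <
p1 = 1/3, p2 = 1 ↦ 1/3  <
p1 = 2/3, p2 = 0 ↦ 1  ≥
p1 = 2/3, p2 = 1/3 ↦ 1  ≥
p1 = 2/3, p2 = 2/3 ↦ 1  ≥
p1 = 2/3, p2 = 1 ↦ 2/3  <
p1 = 1, p2 = 0 ↦ 1  ≥
p1 = 1, p2 = 1/3 ↦ 1  ≥
p1 = 1, p2 = 2/3 ↦ 1  ≥
p1 = 1, p2 = 1 ↦ 1  ≥
So 10 of the 16 assignments meet the threshold.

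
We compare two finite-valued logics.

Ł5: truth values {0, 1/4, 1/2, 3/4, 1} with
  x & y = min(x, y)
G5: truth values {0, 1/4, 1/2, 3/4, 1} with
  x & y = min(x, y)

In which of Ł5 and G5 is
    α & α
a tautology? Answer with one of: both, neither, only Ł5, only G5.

In Ł5: at α = 0 the value is 0 — not a tautology.
In G5: at α = 0 the value is 0 — not a tautology.

neither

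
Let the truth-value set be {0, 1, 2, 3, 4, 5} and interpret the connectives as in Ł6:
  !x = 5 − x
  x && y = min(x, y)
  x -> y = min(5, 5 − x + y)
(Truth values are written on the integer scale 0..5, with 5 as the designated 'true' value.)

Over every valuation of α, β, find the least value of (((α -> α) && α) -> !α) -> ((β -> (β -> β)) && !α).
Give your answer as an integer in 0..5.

3

Take α = 2, β = 0:
α -> α = 2 -> 2 = 5
(α -> α) && α = 5 && 2 = 2
!α = !2 = 3
((α -> α) && α) -> !α = 2 -> 3 = 5
β -> β = 0 -> 0 = 5
β -> (β -> β) = 0 -> 5 = 5
!α = !2 = 3
(β -> (β -> β)) && !α = 5 && 3 = 3
(((α -> α) && α) -> !α) -> ((β -> (β -> β)) && !α) = 5 -> 3 = 3
No assignment yields a value below 3, so this is the minimum.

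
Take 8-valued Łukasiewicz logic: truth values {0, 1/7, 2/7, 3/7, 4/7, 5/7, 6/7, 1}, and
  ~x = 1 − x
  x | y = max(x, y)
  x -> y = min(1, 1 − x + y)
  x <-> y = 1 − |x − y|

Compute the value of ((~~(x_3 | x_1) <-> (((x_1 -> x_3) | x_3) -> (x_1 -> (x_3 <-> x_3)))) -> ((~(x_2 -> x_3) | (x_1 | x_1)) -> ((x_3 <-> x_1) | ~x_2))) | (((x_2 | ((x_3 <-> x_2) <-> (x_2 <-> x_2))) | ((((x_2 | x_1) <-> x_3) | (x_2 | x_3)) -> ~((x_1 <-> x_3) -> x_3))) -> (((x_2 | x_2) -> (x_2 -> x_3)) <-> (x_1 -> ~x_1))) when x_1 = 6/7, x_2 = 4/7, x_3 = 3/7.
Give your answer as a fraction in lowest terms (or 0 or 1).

6/7

x_3 | x_1 = 3/7 | 6/7 = 6/7
~(x_3 | x_1) = ~6/7 = 1/7
~~(x_3 | x_1) = ~1/7 = 6/7
x_1 -> x_3 = 6/7 -> 3/7 = 4/7
(x_1 -> x_3) | x_3 = 4/7 | 3/7 = 4/7
x_3 <-> x_3 = 3/7 <-> 3/7 = 1
x_1 -> (x_3 <-> x_3) = 6/7 -> 1 = 1
((x_1 -> x_3) | x_3) -> (x_1 -> (x_3 <-> x_3)) = 4/7 -> 1 = 1
~~(x_3 | x_1) <-> (((x_1 -> x_3) | x_3) -> (x_1 -> (x_3 <-> x_3))) = 6/7 <-> 1 = 6/7
x_2 -> x_3 = 4/7 -> 3/7 = 6/7
~(x_2 -> x_3) = ~6/7 = 1/7
x_1 | x_1 = 6/7 | 6/7 = 6/7
~(x_2 -> x_3) | (x_1 | x_1) = 1/7 | 6/7 = 6/7
x_3 <-> x_1 = 3/7 <-> 6/7 = 4/7
~x_2 = ~4/7 = 3/7
(x_3 <-> x_1) | ~x_2 = 4/7 | 3/7 = 4/7
(~(x_2 -> x_3) | (x_1 | x_1)) -> ((x_3 <-> x_1) | ~x_2) = 6/7 -> 4/7 = 5/7
(~~(x_3 | x_1) <-> (((x_1 -> x_3) | x_3) -> (x_1 -> (x_3 <-> x_3)))) -> ((~(x_2 -> x_3) | (x_1 | x_1)) -> ((x_3 <-> x_1) | ~x_2)) = 6/7 -> 5/7 = 6/7
x_3 <-> x_2 = 3/7 <-> 4/7 = 6/7
x_2 <-> x_2 = 4/7 <-> 4/7 = 1
(x_3 <-> x_2) <-> (x_2 <-> x_2) = 6/7 <-> 1 = 6/7
x_2 | ((x_3 <-> x_2) <-> (x_2 <-> x_2)) = 4/7 | 6/7 = 6/7
x_2 | x_1 = 4/7 | 6/7 = 6/7
(x_2 | x_1) <-> x_3 = 6/7 <-> 3/7 = 4/7
x_2 | x_3 = 4/7 | 3/7 = 4/7
((x_2 | x_1) <-> x_3) | (x_2 | x_3) = 4/7 | 4/7 = 4/7
x_1 <-> x_3 = 6/7 <-> 3/7 = 4/7
(x_1 <-> x_3) -> x_3 = 4/7 -> 3/7 = 6/7
~((x_1 <-> x_3) -> x_3) = ~6/7 = 1/7
(((x_2 | x_1) <-> x_3) | (x_2 | x_3)) -> ~((x_1 <-> x_3) -> x_3) = 4/7 -> 1/7 = 4/7
(x_2 | ((x_3 <-> x_2) <-> (x_2 <-> x_2))) | ((((x_2 | x_1) <-> x_3) | (x_2 | x_3)) -> ~((x_1 <-> x_3) -> x_3)) = 6/7 | 4/7 = 6/7
x_2 | x_2 = 4/7 | 4/7 = 4/7
x_2 -> x_3 = 4/7 -> 3/7 = 6/7
(x_2 | x_2) -> (x_2 -> x_3) = 4/7 -> 6/7 = 1
~x_1 = ~6/7 = 1/7
x_1 -> ~x_1 = 6/7 -> 1/7 = 2/7
((x_2 | x_2) -> (x_2 -> x_3)) <-> (x_1 -> ~x_1) = 1 <-> 2/7 = 2/7
((x_2 | ((x_3 <-> x_2) <-> (x_2 <-> x_2))) | ((((x_2 | x_1) <-> x_3) | (x_2 | x_3)) -> ~((x_1 <-> x_3) -> x_3))) -> (((x_2 | x_2) -> (x_2 -> x_3)) <-> (x_1 -> ~x_1)) = 6/7 -> 2/7 = 3/7
((~~(x_3 | x_1) <-> (((x_1 -> x_3) | x_3) -> (x_1 -> (x_3 <-> x_3)))) -> ((~(x_2 -> x_3) | (x_1 | x_1)) -> ((x_3 <-> x_1) | ~x_2))) | (((x_2 | ((x_3 <-> x_2) <-> (x_2 <-> x_2))) | ((((x_2 | x_1) <-> x_3) | (x_2 | x_3)) -> ~((x_1 <-> x_3) -> x_3))) -> (((x_2 | x_2) -> (x_2 -> x_3)) <-> (x_1 -> ~x_1))) = 6/7 | 3/7 = 6/7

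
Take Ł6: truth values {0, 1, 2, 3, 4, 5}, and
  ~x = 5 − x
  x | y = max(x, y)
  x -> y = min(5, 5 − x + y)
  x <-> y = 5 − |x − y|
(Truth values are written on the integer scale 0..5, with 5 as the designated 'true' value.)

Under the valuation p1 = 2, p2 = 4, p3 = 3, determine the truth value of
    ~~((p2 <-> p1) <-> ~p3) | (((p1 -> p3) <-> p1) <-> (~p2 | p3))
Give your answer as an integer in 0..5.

p2 <-> p1 = 4 <-> 2 = 3
~p3 = ~3 = 2
(p2 <-> p1) <-> ~p3 = 3 <-> 2 = 4
~((p2 <-> p1) <-> ~p3) = ~4 = 1
~~((p2 <-> p1) <-> ~p3) = ~1 = 4
p1 -> p3 = 2 -> 3 = 5
(p1 -> p3) <-> p1 = 5 <-> 2 = 2
~p2 = ~4 = 1
~p2 | p3 = 1 | 3 = 3
((p1 -> p3) <-> p1) <-> (~p2 | p3) = 2 <-> 3 = 4
~~((p2 <-> p1) <-> ~p3) | (((p1 -> p3) <-> p1) <-> (~p2 | p3)) = 4 | 4 = 4

4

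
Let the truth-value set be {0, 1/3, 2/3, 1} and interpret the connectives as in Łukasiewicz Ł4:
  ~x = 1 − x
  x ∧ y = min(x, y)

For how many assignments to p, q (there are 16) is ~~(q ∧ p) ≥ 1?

p = 0, q = 0 ↦ 0  <
p = 0, q = 1/3 ↦ 0  <
p = 0, q = 2/3 ↦ 0  <
p = 0, q = 1 ↦ 0  <
p = 1/3, q = 0 ↦ 0  <
p = 1/3, q = 1/3 ↦ 1/3  <
p = 1/3, q = 2/3 ↦ 1/3  <
p = 1/3, q = 1 ↦ 1/3  <
p = 2/3, q = 0 ↦ 0  <
p = 2/3, q = 1/3 ↦ 1/3  <
p = 2/3, q = 2/3 ↦ 2/3  <
p = 2/3, q = 1 ↦ 2/3  <
p = 1, q = 0 ↦ 0  <
p = 1, q = 1/3 ↦ 1/3  <
p = 1, q = 2/3 ↦ 2/3  <
p = 1, q = 1 ↦ 1  ≥
So 1 of the 16 assignments meets the threshold.

1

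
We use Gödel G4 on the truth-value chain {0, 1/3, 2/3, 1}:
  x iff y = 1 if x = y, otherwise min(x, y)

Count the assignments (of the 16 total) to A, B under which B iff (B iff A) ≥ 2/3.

A = 0, B = 0 ↦ 0  <
A = 0, B = 1/3 ↦ 0  <
A = 0, B = 2/3 ↦ 0  <
A = 0, B = 1 ↦ 0  <
A = 1/3, B = 0 ↦ 1  ≥
A = 1/3, B = 1/3 ↦ 1/3  <
A = 1/3, B = 2/3 ↦ 1/3  <
A = 1/3, B = 1 ↦ 1/3  <
A = 2/3, B = 0 ↦ 1  ≥
A = 2/3, B = 1/3 ↦ 1  ≥
A = 2/3, B = 2/3 ↦ 2/3  ≥
A = 2/3, B = 1 ↦ 2/3  ≥
A = 1, B = 0 ↦ 1  ≥
A = 1, B = 1/3 ↦ 1  ≥
A = 1, B = 2/3 ↦ 1  ≥
A = 1, B = 1 ↦ 1  ≥
So 9 of the 16 assignments meet the threshold.

9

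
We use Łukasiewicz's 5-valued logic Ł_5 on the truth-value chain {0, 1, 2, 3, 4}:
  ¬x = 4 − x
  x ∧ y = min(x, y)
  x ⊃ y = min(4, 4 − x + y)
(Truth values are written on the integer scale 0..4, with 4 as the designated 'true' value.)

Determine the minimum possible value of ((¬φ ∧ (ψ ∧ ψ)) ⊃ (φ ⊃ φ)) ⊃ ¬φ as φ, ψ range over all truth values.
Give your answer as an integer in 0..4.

Take φ = 4, ψ = 0:
¬φ = ¬4 = 0
ψ ∧ ψ = 0 ∧ 0 = 0
¬φ ∧ (ψ ∧ ψ) = 0 ∧ 0 = 0
φ ⊃ φ = 4 ⊃ 4 = 4
(¬φ ∧ (ψ ∧ ψ)) ⊃ (φ ⊃ φ) = 0 ⊃ 4 = 4
¬φ = ¬4 = 0
((¬φ ∧ (ψ ∧ ψ)) ⊃ (φ ⊃ φ)) ⊃ ¬φ = 4 ⊃ 0 = 0
No assignment yields a value below 0, so this is the minimum.

0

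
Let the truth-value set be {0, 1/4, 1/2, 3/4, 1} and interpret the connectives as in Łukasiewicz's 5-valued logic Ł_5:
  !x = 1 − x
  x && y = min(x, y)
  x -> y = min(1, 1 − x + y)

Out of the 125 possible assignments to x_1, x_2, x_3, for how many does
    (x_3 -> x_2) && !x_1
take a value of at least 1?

value 1: 15 assignments (counts)
value 3/4: 23 assignments
value 1/2: 28 assignments
value 1/4: 30 assignments
value 0: 29 assignments
So 15 of the 125 assignments meet the threshold.

15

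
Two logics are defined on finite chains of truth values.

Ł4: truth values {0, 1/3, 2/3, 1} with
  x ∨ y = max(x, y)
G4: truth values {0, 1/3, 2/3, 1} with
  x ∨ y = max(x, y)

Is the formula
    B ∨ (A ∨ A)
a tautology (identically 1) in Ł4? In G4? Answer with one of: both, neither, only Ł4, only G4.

In Ł4: at A = 0, B = 0 the value is 0 — not a tautology.
In G4: at A = 0, B = 0 the value is 0 — not a tautology.

neither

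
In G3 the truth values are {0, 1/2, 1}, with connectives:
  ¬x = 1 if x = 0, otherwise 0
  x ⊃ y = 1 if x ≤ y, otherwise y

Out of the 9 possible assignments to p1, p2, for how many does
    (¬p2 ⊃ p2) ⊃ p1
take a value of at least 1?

p1 = 0, p2 = 0 ↦ 1  ≥
p1 = 0, p2 = 1/2 ↦ 0  <
p1 = 0, p2 = 1 ↦ 0  <
p1 = 1/2, p2 = 0 ↦ 1  ≥
p1 = 1/2, p2 = 1/2 ↦ 1/2  <
p1 = 1/2, p2 = 1 ↦ 1/2  <
p1 = 1, p2 = 0 ↦ 1  ≥
p1 = 1, p2 = 1/2 ↦ 1  ≥
p1 = 1, p2 = 1 ↦ 1  ≥
So 5 of the 9 assignments meet the threshold.

5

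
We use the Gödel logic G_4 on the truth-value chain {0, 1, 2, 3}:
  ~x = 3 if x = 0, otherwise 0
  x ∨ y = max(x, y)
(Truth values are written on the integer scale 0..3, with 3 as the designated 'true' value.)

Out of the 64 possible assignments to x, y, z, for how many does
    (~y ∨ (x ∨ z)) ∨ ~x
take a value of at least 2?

value 3: 46 assignments (counts)
value 2: 12 assignments (counts)
value 1: 6 assignments
So 58 of the 64 assignments meet the threshold.

58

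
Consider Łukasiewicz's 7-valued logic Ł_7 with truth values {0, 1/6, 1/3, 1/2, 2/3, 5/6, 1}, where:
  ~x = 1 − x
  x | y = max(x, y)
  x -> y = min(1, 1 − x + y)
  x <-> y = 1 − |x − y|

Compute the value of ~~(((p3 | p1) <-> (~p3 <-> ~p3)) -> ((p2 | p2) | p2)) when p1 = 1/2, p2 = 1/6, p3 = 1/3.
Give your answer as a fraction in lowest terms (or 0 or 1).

p3 | p1 = 1/3 | 1/2 = 1/2
~p3 = ~1/3 = 2/3
~p3 = ~1/3 = 2/3
~p3 <-> ~p3 = 2/3 <-> 2/3 = 1
(p3 | p1) <-> (~p3 <-> ~p3) = 1/2 <-> 1 = 1/2
p2 | p2 = 1/6 | 1/6 = 1/6
(p2 | p2) | p2 = 1/6 | 1/6 = 1/6
((p3 | p1) <-> (~p3 <-> ~p3)) -> ((p2 | p2) | p2) = 1/2 -> 1/6 = 2/3
~(((p3 | p1) <-> (~p3 <-> ~p3)) -> ((p2 | p2) | p2)) = ~2/3 = 1/3
~~(((p3 | p1) <-> (~p3 <-> ~p3)) -> ((p2 | p2) | p2)) = ~1/3 = 2/3

2/3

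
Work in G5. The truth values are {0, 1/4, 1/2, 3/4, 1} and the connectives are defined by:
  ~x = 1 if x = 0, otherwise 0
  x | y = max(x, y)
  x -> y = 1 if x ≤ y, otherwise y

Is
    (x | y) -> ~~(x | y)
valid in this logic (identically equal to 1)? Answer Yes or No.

At x = 1/2, y = 1, for instance:
x | y = 1/2 | 1 = 1
~(x | y) = ~1 = 0
~~(x | y) = ~0 = 1
(x | y) -> ~~(x | y) = 1 -> 1 = 1
and checking the remaining 24 assignments likewise gives ≥ 1 in every case.

Yes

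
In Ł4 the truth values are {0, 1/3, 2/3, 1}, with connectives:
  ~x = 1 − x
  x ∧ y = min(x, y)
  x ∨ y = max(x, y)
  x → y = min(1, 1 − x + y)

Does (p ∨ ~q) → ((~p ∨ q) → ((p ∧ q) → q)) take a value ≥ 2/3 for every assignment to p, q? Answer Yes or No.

Yes

p = 0, q = 0 ↦ 1
p = 0, q = 1/3 ↦ 1
p = 0, q = 2/3 ↦ 1
p = 0, q = 1 ↦ 1
p = 1/3, q = 0 ↦ 1
p = 1/3, q = 1/3 ↦ 1
p = 1/3, q = 2/3 ↦ 1
p = 1/3, q = 1 ↦ 1
p = 2/3, q = 0 ↦ 1
p = 2/3, q = 1/3 ↦ 1
p = 2/3, q = 2/3 ↦ 1
p = 2/3, q = 1 ↦ 1
p = 1, q = 0 ↦ 1
p = 1, q = 1/3 ↦ 1
p = 1, q = 2/3 ↦ 1
p = 1, q = 1 ↦ 1
Every assignment gives a value ≥ 2/3.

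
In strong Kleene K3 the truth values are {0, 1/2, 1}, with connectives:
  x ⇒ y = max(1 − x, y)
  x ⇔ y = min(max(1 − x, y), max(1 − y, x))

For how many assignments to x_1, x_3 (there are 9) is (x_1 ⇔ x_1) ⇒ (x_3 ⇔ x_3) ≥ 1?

6

x_1 = 0, x_3 = 0 ↦ 1  ≥
x_1 = 0, x_3 = 1/2 ↦ 1/2  <
x_1 = 0, x_3 = 1 ↦ 1  ≥
x_1 = 1/2, x_3 = 0 ↦ 1  ≥
x_1 = 1/2, x_3 = 1/2 ↦ 1/2  <
x_1 = 1/2, x_3 = 1 ↦ 1  ≥
x_1 = 1, x_3 = 0 ↦ 1  ≥
x_1 = 1, x_3 = 1/2 ↦ 1/2  <
x_1 = 1, x_3 = 1 ↦ 1  ≥
So 6 of the 9 assignments meet the threshold.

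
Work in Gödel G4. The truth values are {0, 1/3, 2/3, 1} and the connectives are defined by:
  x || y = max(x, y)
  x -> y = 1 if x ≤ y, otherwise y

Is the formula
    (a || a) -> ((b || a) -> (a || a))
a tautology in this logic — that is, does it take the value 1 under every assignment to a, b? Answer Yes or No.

a = 0, b = 0 ↦ 1
a = 0, b = 1/3 ↦ 1
a = 0, b = 2/3 ↦ 1
a = 0, b = 1 ↦ 1
a = 1/3, b = 0 ↦ 1
a = 1/3, b = 1/3 ↦ 1
a = 1/3, b = 2/3 ↦ 1
a = 1/3, b = 1 ↦ 1
a = 2/3, b = 0 ↦ 1
a = 2/3, b = 1/3 ↦ 1
a = 2/3, b = 2/3 ↦ 1
a = 2/3, b = 1 ↦ 1
a = 1, b = 0 ↦ 1
a = 1, b = 1/3 ↦ 1
a = 1, b = 2/3 ↦ 1
a = 1, b = 1 ↦ 1
Every assignment gives a value ≥ 1.

Yes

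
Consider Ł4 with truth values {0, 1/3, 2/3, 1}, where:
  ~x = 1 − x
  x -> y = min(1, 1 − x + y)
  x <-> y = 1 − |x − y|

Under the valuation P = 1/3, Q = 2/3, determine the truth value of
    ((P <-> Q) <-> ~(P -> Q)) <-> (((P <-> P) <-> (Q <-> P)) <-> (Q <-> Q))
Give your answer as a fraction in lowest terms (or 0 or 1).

P <-> Q = 1/3 <-> 2/3 = 2/3
P -> Q = 1/3 -> 2/3 = 1
~(P -> Q) = ~1 = 0
(P <-> Q) <-> ~(P -> Q) = 2/3 <-> 0 = 1/3
P <-> P = 1/3 <-> 1/3 = 1
Q <-> P = 2/3 <-> 1/3 = 2/3
(P <-> P) <-> (Q <-> P) = 1 <-> 2/3 = 2/3
Q <-> Q = 2/3 <-> 2/3 = 1
((P <-> P) <-> (Q <-> P)) <-> (Q <-> Q) = 2/3 <-> 1 = 2/3
((P <-> Q) <-> ~(P -> Q)) <-> (((P <-> P) <-> (Q <-> P)) <-> (Q <-> Q)) = 1/3 <-> 2/3 = 2/3

2/3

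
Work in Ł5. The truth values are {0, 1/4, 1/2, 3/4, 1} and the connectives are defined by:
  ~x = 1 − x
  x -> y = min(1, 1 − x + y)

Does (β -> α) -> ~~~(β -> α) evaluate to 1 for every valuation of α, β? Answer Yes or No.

Counterexample: take α = 0, β = 0.
β -> α = 0 -> 0 = 1
β -> α = 0 -> 0 = 1
~(β -> α) = ~1 = 0
~~(β -> α) = ~0 = 1
~~~(β -> α) = ~1 = 0
(β -> α) -> ~~~(β -> α) = 1 -> 0 = 0
This gives 0 ≠ 1.

No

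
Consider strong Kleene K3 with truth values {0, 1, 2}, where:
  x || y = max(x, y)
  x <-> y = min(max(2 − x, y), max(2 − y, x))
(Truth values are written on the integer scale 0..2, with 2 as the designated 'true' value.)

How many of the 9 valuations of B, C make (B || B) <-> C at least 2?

B = 0, C = 0 ↦ 2  ≥
B = 0, C = 1 ↦ 1  <
B = 0, C = 2 ↦ 0  <
B = 1, C = 0 ↦ 1  <
B = 1, C = 1 ↦ 1  <
B = 1, C = 2 ↦ 1  <
B = 2, C = 0 ↦ 0  <
B = 2, C = 1 ↦ 1  <
B = 2, C = 2 ↦ 2  ≥
So 2 of the 9 assignments meet the threshold.

2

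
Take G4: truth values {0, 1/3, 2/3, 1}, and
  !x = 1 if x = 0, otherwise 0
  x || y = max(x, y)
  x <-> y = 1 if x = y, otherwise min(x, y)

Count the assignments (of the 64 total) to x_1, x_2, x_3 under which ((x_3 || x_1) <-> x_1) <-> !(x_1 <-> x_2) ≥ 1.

15

value 1: 15 assignments (counts)
value 2/3: 1 assignment
value 1/3: 2 assignments
value 0: 46 assignments
So 15 of the 64 assignments meet the threshold.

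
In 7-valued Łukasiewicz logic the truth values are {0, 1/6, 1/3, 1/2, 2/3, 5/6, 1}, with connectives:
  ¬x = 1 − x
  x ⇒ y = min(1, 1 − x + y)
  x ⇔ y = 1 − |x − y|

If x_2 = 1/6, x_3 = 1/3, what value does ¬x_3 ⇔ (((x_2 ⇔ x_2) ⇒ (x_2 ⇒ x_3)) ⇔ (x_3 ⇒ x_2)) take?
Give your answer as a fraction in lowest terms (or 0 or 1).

5/6

¬x_3 = ¬1/3 = 2/3
x_2 ⇔ x_2 = 1/6 ⇔ 1/6 = 1
x_2 ⇒ x_3 = 1/6 ⇒ 1/3 = 1
(x_2 ⇔ x_2) ⇒ (x_2 ⇒ x_3) = 1 ⇒ 1 = 1
x_3 ⇒ x_2 = 1/3 ⇒ 1/6 = 5/6
((x_2 ⇔ x_2) ⇒ (x_2 ⇒ x_3)) ⇔ (x_3 ⇒ x_2) = 1 ⇔ 5/6 = 5/6
¬x_3 ⇔ (((x_2 ⇔ x_2) ⇒ (x_2 ⇒ x_3)) ⇔ (x_3 ⇒ x_2)) = 2/3 ⇔ 5/6 = 5/6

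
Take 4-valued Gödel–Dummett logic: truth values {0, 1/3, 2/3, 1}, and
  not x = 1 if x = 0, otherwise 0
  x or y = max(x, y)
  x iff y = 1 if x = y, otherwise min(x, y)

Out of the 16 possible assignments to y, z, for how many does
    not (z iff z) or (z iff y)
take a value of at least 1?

y = 0, z = 0 ↦ 1  ≥
y = 0, z = 1/3 ↦ 0  <
y = 0, z = 2/3 ↦ 0  <
y = 0, z = 1 ↦ 0  <
y = 1/3, z = 0 ↦ 0  <
y = 1/3, z = 1/3 ↦ 1  ≥
y = 1/3, z = 2/3 ↦ 1/3  <
y = 1/3, z = 1 ↦ 1/3  <
y = 2/3, z = 0 ↦ 0  <
y = 2/3, z = 1/3 ↦ 1/3  <
y = 2/3, z = 2/3 ↦ 1  ≥
y = 2/3, z = 1 ↦ 2/3  <
y = 1, z = 0 ↦ 0  <
y = 1, z = 1/3 ↦ 1/3  <
y = 1, z = 2/3 ↦ 2/3  <
y = 1, z = 1 ↦ 1  ≥
So 4 of the 16 assignments meet the threshold.

4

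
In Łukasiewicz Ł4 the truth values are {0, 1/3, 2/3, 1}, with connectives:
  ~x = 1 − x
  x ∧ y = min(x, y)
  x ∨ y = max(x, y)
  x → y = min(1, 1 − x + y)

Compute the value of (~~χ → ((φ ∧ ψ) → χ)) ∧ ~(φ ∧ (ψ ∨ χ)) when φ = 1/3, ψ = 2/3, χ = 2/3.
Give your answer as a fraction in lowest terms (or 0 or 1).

2/3

~χ = ~2/3 = 1/3
~~χ = ~1/3 = 2/3
φ ∧ ψ = 1/3 ∧ 2/3 = 1/3
(φ ∧ ψ) → χ = 1/3 → 2/3 = 1
~~χ → ((φ ∧ ψ) → χ) = 2/3 → 1 = 1
ψ ∨ χ = 2/3 ∨ 2/3 = 2/3
φ ∧ (ψ ∨ χ) = 1/3 ∧ 2/3 = 1/3
~(φ ∧ (ψ ∨ χ)) = ~1/3 = 2/3
(~~χ → ((φ ∧ ψ) → χ)) ∧ ~(φ ∧ (ψ ∨ χ)) = 1 ∧ 2/3 = 2/3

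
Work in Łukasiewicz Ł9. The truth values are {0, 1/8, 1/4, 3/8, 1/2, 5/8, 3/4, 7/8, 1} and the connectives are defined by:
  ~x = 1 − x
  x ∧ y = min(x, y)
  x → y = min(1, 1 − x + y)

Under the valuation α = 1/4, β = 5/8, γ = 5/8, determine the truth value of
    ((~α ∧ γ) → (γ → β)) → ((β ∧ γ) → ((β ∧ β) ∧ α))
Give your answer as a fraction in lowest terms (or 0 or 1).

5/8

~α = ~1/4 = 3/4
~α ∧ γ = 3/4 ∧ 5/8 = 5/8
γ → β = 5/8 → 5/8 = 1
(~α ∧ γ) → (γ → β) = 5/8 → 1 = 1
β ∧ γ = 5/8 ∧ 5/8 = 5/8
β ∧ β = 5/8 ∧ 5/8 = 5/8
(β ∧ β) ∧ α = 5/8 ∧ 1/4 = 1/4
(β ∧ γ) → ((β ∧ β) ∧ α) = 5/8 → 1/4 = 5/8
((~α ∧ γ) → (γ → β)) → ((β ∧ γ) → ((β ∧ β) ∧ α)) = 1 → 5/8 = 5/8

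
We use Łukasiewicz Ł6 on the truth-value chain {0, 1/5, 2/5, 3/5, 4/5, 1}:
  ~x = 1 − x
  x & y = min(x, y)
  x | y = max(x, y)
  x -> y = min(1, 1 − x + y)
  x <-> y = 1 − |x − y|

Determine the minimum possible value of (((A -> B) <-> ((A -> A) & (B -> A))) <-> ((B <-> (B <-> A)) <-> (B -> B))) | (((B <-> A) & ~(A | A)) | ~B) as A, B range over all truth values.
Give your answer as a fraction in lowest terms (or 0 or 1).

3/5

Take A = 0, B = 3/5:
A -> B = 0 -> 3/5 = 1
A -> A = 0 -> 0 = 1
B -> A = 3/5 -> 0 = 2/5
(A -> A) & (B -> A) = 1 & 2/5 = 2/5
(A -> B) <-> ((A -> A) & (B -> A)) = 1 <-> 2/5 = 2/5
B <-> A = 3/5 <-> 0 = 2/5
B <-> (B <-> A) = 3/5 <-> 2/5 = 4/5
B -> B = 3/5 -> 3/5 = 1
(B <-> (B <-> A)) <-> (B -> B) = 4/5 <-> 1 = 4/5
((A -> B) <-> ((A -> A) & (B -> A))) <-> ((B <-> (B <-> A)) <-> (B -> B)) = 2/5 <-> 4/5 = 3/5
B <-> A = 3/5 <-> 0 = 2/5
A | A = 0 | 0 = 0
~(A | A) = ~0 = 1
(B <-> A) & ~(A | A) = 2/5 & 1 = 2/5
~B = ~3/5 = 2/5
((B <-> A) & ~(A | A)) | ~B = 2/5 | 2/5 = 2/5
(((A -> B) <-> ((A -> A) & (B -> A))) <-> ((B <-> (B <-> A)) <-> (B -> B))) | (((B <-> A) & ~(A | A)) | ~B) = 3/5 | 2/5 = 3/5
No assignment yields a value below 3/5, so this is the minimum.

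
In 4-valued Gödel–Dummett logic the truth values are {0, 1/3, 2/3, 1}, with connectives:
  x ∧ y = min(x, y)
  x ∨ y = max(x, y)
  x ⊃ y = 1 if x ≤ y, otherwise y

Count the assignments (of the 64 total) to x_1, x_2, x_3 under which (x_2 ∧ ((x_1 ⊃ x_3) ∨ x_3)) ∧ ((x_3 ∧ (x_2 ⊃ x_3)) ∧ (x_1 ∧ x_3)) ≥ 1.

1

value 1: 1 assignment (counts)
value 2/3: 7 assignments
value 1/3: 19 assignments
value 0: 37 assignments
So 1 of the 64 assignments meets the threshold.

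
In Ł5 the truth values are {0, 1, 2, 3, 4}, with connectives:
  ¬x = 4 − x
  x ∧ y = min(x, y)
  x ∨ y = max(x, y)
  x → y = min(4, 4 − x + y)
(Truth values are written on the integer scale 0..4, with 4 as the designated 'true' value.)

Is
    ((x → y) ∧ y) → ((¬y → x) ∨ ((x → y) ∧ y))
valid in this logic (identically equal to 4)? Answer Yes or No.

Yes

At x = 4, y = 3, for instance:
x → y = 4 → 3 = 3
(x → y) ∧ y = 3 ∧ 3 = 3
¬y = ¬3 = 1
¬y → x = 1 → 4 = 4
(¬y → x) ∨ ((x → y) ∧ y) = 4 ∨ 3 = 4
((x → y) ∧ y) → ((¬y → x) ∨ ((x → y) ∧ y)) = 3 → 4 = 4
and checking the remaining 24 assignments likewise gives ≥ 4 in every case.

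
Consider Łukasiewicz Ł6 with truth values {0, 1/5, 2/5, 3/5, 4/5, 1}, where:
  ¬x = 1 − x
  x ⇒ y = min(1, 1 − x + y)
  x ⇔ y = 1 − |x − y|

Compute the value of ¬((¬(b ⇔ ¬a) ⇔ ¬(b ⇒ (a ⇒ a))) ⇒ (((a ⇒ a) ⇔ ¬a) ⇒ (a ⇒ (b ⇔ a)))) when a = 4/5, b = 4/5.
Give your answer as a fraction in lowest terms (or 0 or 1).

0

¬a = ¬4/5 = 1/5
b ⇔ ¬a = 4/5 ⇔ 1/5 = 2/5
¬(b ⇔ ¬a) = ¬2/5 = 3/5
a ⇒ a = 4/5 ⇒ 4/5 = 1
b ⇒ (a ⇒ a) = 4/5 ⇒ 1 = 1
¬(b ⇒ (a ⇒ a)) = ¬1 = 0
¬(b ⇔ ¬a) ⇔ ¬(b ⇒ (a ⇒ a)) = 3/5 ⇔ 0 = 2/5
a ⇒ a = 4/5 ⇒ 4/5 = 1
¬a = ¬4/5 = 1/5
(a ⇒ a) ⇔ ¬a = 1 ⇔ 1/5 = 1/5
b ⇔ a = 4/5 ⇔ 4/5 = 1
a ⇒ (b ⇔ a) = 4/5 ⇒ 1 = 1
((a ⇒ a) ⇔ ¬a) ⇒ (a ⇒ (b ⇔ a)) = 1/5 ⇒ 1 = 1
(¬(b ⇔ ¬a) ⇔ ¬(b ⇒ (a ⇒ a))) ⇒ (((a ⇒ a) ⇔ ¬a) ⇒ (a ⇒ (b ⇔ a))) = 2/5 ⇒ 1 = 1
¬((¬(b ⇔ ¬a) ⇔ ¬(b ⇒ (a ⇒ a))) ⇒ (((a ⇒ a) ⇔ ¬a) ⇒ (a ⇒ (b ⇔ a)))) = ¬1 = 0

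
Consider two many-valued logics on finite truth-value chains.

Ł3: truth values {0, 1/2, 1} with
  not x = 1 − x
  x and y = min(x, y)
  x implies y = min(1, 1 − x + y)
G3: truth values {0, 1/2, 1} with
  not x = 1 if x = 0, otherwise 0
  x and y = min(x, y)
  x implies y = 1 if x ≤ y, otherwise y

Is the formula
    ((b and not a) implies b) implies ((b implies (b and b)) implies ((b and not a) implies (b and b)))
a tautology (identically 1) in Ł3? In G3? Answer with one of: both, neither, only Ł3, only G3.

both

In Ł3: every assignment gives 1 — tautology.
In G3: every assignment gives 1 — tautology.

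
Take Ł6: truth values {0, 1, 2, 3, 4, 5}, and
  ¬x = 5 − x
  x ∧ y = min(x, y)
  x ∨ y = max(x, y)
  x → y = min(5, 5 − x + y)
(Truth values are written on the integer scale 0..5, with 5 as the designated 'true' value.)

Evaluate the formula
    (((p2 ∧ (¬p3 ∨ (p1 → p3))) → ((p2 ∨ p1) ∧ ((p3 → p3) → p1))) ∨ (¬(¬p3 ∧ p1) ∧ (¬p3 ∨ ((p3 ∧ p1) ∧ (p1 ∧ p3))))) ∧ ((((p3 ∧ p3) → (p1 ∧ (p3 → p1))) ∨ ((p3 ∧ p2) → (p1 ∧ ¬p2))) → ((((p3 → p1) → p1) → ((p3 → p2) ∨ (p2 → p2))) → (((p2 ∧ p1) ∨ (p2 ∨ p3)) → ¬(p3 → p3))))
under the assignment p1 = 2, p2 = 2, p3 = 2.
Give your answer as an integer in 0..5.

¬p3 = ¬2 = 3
p1 → p3 = 2 → 2 = 5
¬p3 ∨ (p1 → p3) = 3 ∨ 5 = 5
p2 ∧ (¬p3 ∨ (p1 → p3)) = 2 ∧ 5 = 2
p2 ∨ p1 = 2 ∨ 2 = 2
p3 → p3 = 2 → 2 = 5
(p3 → p3) → p1 = 5 → 2 = 2
(p2 ∨ p1) ∧ ((p3 → p3) → p1) = 2 ∧ 2 = 2
(p2 ∧ (¬p3 ∨ (p1 → p3))) → ((p2 ∨ p1) ∧ ((p3 → p3) → p1)) = 2 → 2 = 5
¬p3 = ¬2 = 3
¬p3 ∧ p1 = 3 ∧ 2 = 2
¬(¬p3 ∧ p1) = ¬2 = 3
¬p3 = ¬2 = 3
p3 ∧ p1 = 2 ∧ 2 = 2
p1 ∧ p3 = 2 ∧ 2 = 2
(p3 ∧ p1) ∧ (p1 ∧ p3) = 2 ∧ 2 = 2
¬p3 ∨ ((p3 ∧ p1) ∧ (p1 ∧ p3)) = 3 ∨ 2 = 3
¬(¬p3 ∧ p1) ∧ (¬p3 ∨ ((p3 ∧ p1) ∧ (p1 ∧ p3))) = 3 ∧ 3 = 3
((p2 ∧ (¬p3 ∨ (p1 → p3))) → ((p2 ∨ p1) ∧ ((p3 → p3) → p1))) ∨ (¬(¬p3 ∧ p1) ∧ (¬p3 ∨ ((p3 ∧ p1) ∧ (p1 ∧ p3)))) = 5 ∨ 3 = 5
p3 ∧ p3 = 2 ∧ 2 = 2
p3 → p1 = 2 → 2 = 5
p1 ∧ (p3 → p1) = 2 ∧ 5 = 2
(p3 ∧ p3) → (p1 ∧ (p3 → p1)) = 2 → 2 = 5
p3 ∧ p2 = 2 ∧ 2 = 2
¬p2 = ¬2 = 3
p1 ∧ ¬p2 = 2 ∧ 3 = 2
(p3 ∧ p2) → (p1 ∧ ¬p2) = 2 → 2 = 5
((p3 ∧ p3) → (p1 ∧ (p3 → p1))) ∨ ((p3 ∧ p2) → (p1 ∧ ¬p2)) = 5 ∨ 5 = 5
p3 → p1 = 2 → 2 = 5
(p3 → p1) → p1 = 5 → 2 = 2
p3 → p2 = 2 → 2 = 5
p2 → p2 = 2 → 2 = 5
(p3 → p2) ∨ (p2 → p2) = 5 ∨ 5 = 5
((p3 → p1) → p1) → ((p3 → p2) ∨ (p2 → p2)) = 2 → 5 = 5
p2 ∧ p1 = 2 ∧ 2 = 2
p2 ∨ p3 = 2 ∨ 2 = 2
(p2 ∧ p1) ∨ (p2 ∨ p3) = 2 ∨ 2 = 2
p3 → p3 = 2 → 2 = 5
¬(p3 → p3) = ¬5 = 0
((p2 ∧ p1) ∨ (p2 ∨ p3)) → ¬(p3 → p3) = 2 → 0 = 3
(((p3 → p1) → p1) → ((p3 → p2) ∨ (p2 → p2))) → (((p2 ∧ p1) ∨ (p2 ∨ p3)) → ¬(p3 → p3)) = 5 → 3 = 3
(((p3 ∧ p3) → (p1 ∧ (p3 → p1))) ∨ ((p3 ∧ p2) → (p1 ∧ ¬p2))) → ((((p3 → p1) → p1) → ((p3 → p2) ∨ (p2 → p2))) → (((p2 ∧ p1) ∨ (p2 ∨ p3)) → ¬(p3 → p3))) = 5 → 3 = 3
(((p2 ∧ (¬p3 ∨ (p1 → p3))) → ((p2 ∨ p1) ∧ ((p3 → p3) → p1))) ∨ (¬(¬p3 ∧ p1) ∧ (¬p3 ∨ ((p3 ∧ p1) ∧ (p1 ∧ p3))))) ∧ ((((p3 ∧ p3) → (p1 ∧ (p3 → p1))) ∨ ((p3 ∧ p2) → (p1 ∧ ¬p2))) → ((((p3 → p1) → p1) → ((p3 → p2) ∨ (p2 → p2))) → (((p2 ∧ p1) ∨ (p2 ∨ p3)) → ¬(p3 → p3)))) = 5 ∧ 3 = 3

3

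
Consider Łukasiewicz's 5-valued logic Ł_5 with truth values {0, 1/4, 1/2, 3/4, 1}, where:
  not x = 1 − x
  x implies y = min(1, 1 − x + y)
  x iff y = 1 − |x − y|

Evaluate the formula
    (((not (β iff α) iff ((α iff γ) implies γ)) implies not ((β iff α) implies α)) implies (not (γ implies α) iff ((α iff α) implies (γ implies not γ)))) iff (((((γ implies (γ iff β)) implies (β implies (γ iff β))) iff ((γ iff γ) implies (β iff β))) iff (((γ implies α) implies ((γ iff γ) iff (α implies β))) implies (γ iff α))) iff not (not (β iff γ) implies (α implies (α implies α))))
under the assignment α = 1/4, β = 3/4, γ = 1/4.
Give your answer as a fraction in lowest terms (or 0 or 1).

3/4

β iff α = 3/4 iff 1/4 = 1/2
not (β iff α) = not 1/2 = 1/2
α iff γ = 1/4 iff 1/4 = 1
(α iff γ) implies γ = 1 implies 1/4 = 1/4
not (β iff α) iff ((α iff γ) implies γ) = 1/2 iff 1/4 = 3/4
β iff α = 3/4 iff 1/4 = 1/2
(β iff α) implies α = 1/2 implies 1/4 = 3/4
not ((β iff α) implies α) = not 3/4 = 1/4
(not (β iff α) iff ((α iff γ) implies γ)) implies not ((β iff α) implies α) = 3/4 implies 1/4 = 1/2
γ implies α = 1/4 implies 1/4 = 1
not (γ implies α) = not 1 = 0
α iff α = 1/4 iff 1/4 = 1
not γ = not 1/4 = 3/4
γ implies not γ = 1/4 implies 3/4 = 1
(α iff α) implies (γ implies not γ) = 1 implies 1 = 1
not (γ implies α) iff ((α iff α) implies (γ implies not γ)) = 0 iff 1 = 0
((not (β iff α) iff ((α iff γ) implies γ)) implies not ((β iff α) implies α)) implies (not (γ implies α) iff ((α iff α) implies (γ implies not γ))) = 1/2 implies 0 = 1/2
γ iff β = 1/4 iff 3/4 = 1/2
γ implies (γ iff β) = 1/4 implies 1/2 = 1
γ iff β = 1/4 iff 3/4 = 1/2
β implies (γ iff β) = 3/4 implies 1/2 = 3/4
(γ implies (γ iff β)) implies (β implies (γ iff β)) = 1 implies 3/4 = 3/4
γ iff γ = 1/4 iff 1/4 = 1
β iff β = 3/4 iff 3/4 = 1
(γ iff γ) implies (β iff β) = 1 implies 1 = 1
((γ implies (γ iff β)) implies (β implies (γ iff β))) iff ((γ iff γ) implies (β iff β)) = 3/4 iff 1 = 3/4
γ implies α = 1/4 implies 1/4 = 1
γ iff γ = 1/4 iff 1/4 = 1
α implies β = 1/4 implies 3/4 = 1
(γ iff γ) iff (α implies β) = 1 iff 1 = 1
(γ implies α) implies ((γ iff γ) iff (α implies β)) = 1 implies 1 = 1
γ iff α = 1/4 iff 1/4 = 1
((γ implies α) implies ((γ iff γ) iff (α implies β))) implies (γ iff α) = 1 implies 1 = 1
(((γ implies (γ iff β)) implies (β implies (γ iff β))) iff ((γ iff γ) implies (β iff β))) iff (((γ implies α) implies ((γ iff γ) iff (α implies β))) implies (γ iff α)) = 3/4 iff 1 = 3/4
β iff γ = 3/4 iff 1/4 = 1/2
not (β iff γ) = not 1/2 = 1/2
α implies α = 1/4 implies 1/4 = 1
α implies (α implies α) = 1/4 implies 1 = 1
not (β iff γ) implies (α implies (α implies α)) = 1/2 implies 1 = 1
not (not (β iff γ) implies (α implies (α implies α))) = not 1 = 0
((((γ implies (γ iff β)) implies (β implies (γ iff β))) iff ((γ iff γ) implies (β iff β))) iff (((γ implies α) implies ((γ iff γ) iff (α implies β))) implies (γ iff α))) iff not (not (β iff γ) implies (α implies (α implies α))) = 3/4 iff 0 = 1/4
(((not (β iff α) iff ((α iff γ) implies γ)) implies not ((β iff α) implies α)) implies (not (γ implies α) iff ((α iff α) implies (γ implies not γ)))) iff (((((γ implies (γ iff β)) implies (β implies (γ iff β))) iff ((γ iff γ) implies (β iff β))) iff (((γ implies α) implies ((γ iff γ) iff (α implies β))) implies (γ iff α))) iff not (not (β iff γ) implies (α implies (α implies α)))) = 1/2 iff 1/4 = 3/4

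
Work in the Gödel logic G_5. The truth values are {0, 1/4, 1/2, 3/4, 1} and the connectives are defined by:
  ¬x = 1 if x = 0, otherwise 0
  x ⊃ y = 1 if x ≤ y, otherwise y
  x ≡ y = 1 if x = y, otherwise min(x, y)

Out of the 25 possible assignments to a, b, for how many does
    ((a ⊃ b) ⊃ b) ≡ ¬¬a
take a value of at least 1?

15

value 1: 15 assignments (counts)
value 3/4: 3 assignments
value 1/2: 2 assignments
value 1/4: 1 assignment
value 0: 4 assignments
So 15 of the 25 assignments meet the threshold.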